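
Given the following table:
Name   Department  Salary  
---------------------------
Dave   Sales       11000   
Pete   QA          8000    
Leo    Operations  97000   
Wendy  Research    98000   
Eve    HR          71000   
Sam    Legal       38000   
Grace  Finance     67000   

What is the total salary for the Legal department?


Legal department members:
  Sam: 38000
Total = 38000 = 38000

ANSWER: 38000


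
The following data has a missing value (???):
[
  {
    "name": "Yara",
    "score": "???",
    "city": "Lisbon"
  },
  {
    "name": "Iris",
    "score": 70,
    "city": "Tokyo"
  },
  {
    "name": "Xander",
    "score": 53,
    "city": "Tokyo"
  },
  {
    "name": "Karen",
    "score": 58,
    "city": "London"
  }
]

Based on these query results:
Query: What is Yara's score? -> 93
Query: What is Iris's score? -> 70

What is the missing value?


The missing value is Yara's score
From query: Yara's score = 93

ANSWER: 93


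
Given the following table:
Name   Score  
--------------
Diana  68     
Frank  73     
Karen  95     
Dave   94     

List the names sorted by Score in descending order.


Sorting by Score (descending):
  Karen: 95
  Dave: 94
  Frank: 73
  Diana: 68


ANSWER: Karen, Dave, Frank, Diana


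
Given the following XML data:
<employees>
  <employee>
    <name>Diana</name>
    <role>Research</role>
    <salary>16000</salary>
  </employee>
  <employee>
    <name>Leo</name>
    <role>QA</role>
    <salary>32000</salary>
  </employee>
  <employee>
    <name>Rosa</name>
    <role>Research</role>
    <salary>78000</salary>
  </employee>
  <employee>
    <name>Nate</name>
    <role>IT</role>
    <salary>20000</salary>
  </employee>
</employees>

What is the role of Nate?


Searching for <employee> with <name>Nate</name>
Found at position 4
<role>IT</role>

ANSWER: IT


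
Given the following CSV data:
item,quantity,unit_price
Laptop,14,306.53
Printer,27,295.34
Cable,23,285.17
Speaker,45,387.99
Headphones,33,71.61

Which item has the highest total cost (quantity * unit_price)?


Computing row totals:
  Laptop: 4291.42
  Printer: 7974.18
  Cable: 6558.91
  Speaker: 17459.55
  Headphones: 2363.13
Maximum: Speaker (17459.55)

ANSWER: Speaker


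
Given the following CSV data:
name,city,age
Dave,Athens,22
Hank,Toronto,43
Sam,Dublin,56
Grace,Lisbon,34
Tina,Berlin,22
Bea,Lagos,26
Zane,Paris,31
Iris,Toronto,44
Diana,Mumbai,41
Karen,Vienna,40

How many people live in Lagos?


Scanning city column for 'Lagos':
  Row 6: Bea -> MATCH
Total matches: 1

ANSWER: 1


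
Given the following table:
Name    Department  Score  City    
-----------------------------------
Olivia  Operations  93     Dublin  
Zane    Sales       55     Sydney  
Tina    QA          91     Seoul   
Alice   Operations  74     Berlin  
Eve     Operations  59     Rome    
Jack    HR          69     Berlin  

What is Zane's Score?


Row 2: Zane
Score = 55

ANSWER: 55


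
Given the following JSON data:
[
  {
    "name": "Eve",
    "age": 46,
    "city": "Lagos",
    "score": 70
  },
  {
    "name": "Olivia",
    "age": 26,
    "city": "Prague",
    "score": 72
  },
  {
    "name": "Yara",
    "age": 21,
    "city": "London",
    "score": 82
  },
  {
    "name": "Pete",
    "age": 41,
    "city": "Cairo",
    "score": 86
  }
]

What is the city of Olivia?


Looking up record where name = Olivia
Record index: 1
Field 'city' = Prague

ANSWER: Prague


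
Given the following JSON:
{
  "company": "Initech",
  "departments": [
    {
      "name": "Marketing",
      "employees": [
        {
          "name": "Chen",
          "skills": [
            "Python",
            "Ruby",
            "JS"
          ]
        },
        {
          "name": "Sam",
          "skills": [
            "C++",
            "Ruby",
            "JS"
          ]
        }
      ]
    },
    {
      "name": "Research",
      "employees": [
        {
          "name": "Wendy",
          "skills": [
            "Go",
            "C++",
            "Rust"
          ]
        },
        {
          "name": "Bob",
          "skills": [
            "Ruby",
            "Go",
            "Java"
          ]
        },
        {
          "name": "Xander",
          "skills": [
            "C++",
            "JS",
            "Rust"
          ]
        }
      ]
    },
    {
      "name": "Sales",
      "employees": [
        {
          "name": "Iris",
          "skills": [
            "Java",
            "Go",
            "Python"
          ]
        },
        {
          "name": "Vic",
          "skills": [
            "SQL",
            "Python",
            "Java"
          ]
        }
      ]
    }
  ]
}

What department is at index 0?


Path: departments[0].name
Value: Marketing

ANSWER: Marketing


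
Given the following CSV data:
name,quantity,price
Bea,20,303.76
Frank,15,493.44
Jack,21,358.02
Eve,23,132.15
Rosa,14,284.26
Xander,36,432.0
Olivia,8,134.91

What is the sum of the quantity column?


Values in 'quantity' column:
  Row 1: 20
  Row 2: 15
  Row 3: 21
  Row 4: 23
  Row 5: 14
  Row 6: 36
  Row 7: 8
Sum = 20 + 15 + 21 + 23 + 14 + 36 + 8 = 137

ANSWER: 137


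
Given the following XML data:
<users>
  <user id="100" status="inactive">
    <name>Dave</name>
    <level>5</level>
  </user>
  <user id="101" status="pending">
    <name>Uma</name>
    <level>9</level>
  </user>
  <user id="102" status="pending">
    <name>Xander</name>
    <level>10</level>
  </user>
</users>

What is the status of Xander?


Finding user with name = Xander
user id="102" status="pending"

ANSWER: pending


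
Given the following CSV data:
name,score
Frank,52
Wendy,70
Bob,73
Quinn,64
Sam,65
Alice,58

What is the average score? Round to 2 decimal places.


Scores: 52, 70, 73, 64, 65, 58
Sum = 382
Count = 6
Average = 382 / 6 = 63.67

ANSWER: 63.67


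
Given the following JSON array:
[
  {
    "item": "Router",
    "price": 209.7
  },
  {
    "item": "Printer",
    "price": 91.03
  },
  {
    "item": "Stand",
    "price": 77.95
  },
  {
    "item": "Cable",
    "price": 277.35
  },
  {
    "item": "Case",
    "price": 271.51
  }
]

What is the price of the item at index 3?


Array index 3 -> Cable
price = 277.35

ANSWER: 277.35


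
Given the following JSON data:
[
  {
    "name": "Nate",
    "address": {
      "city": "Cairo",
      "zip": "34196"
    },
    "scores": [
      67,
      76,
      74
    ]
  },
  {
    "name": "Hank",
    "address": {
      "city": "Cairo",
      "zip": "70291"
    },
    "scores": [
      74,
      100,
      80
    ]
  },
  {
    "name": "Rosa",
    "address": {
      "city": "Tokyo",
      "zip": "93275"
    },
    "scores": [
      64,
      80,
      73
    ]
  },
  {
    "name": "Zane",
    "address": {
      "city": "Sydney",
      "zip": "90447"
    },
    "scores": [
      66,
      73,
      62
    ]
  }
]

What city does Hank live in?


Path: records[1].address.city
Value: Cairo

ANSWER: Cairo


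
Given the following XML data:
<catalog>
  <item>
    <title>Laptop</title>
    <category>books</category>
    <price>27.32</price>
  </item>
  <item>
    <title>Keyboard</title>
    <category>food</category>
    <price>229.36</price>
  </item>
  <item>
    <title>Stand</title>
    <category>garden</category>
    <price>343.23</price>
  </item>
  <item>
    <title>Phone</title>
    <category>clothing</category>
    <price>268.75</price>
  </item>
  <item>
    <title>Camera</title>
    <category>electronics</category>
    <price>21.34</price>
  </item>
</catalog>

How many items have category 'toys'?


Scanning <item> elements for <category>toys</category>:
Count: 0

ANSWER: 0


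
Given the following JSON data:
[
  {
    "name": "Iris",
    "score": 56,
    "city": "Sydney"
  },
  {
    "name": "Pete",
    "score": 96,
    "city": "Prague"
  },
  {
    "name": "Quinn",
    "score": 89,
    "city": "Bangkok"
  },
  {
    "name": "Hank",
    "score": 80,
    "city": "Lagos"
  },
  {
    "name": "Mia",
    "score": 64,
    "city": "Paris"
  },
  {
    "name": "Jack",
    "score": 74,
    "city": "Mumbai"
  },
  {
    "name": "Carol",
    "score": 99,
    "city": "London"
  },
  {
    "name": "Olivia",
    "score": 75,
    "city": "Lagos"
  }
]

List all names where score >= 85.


Filtering records where score >= 85:
  Iris (score=56) -> no
  Pete (score=96) -> YES
  Quinn (score=89) -> YES
  Hank (score=80) -> no
  Mia (score=64) -> no
  Jack (score=74) -> no
  Carol (score=99) -> YES
  Olivia (score=75) -> no


ANSWER: Pete, Quinn, Carol


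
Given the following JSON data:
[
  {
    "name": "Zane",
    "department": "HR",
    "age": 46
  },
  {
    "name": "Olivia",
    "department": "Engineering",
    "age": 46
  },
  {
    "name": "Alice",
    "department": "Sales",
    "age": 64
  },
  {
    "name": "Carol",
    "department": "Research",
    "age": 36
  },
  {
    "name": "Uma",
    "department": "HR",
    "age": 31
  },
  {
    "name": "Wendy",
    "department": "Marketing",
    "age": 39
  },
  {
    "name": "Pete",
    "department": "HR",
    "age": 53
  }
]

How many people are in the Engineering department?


Scanning records for department = Engineering
  Record 1: Olivia
Count: 1

ANSWER: 1


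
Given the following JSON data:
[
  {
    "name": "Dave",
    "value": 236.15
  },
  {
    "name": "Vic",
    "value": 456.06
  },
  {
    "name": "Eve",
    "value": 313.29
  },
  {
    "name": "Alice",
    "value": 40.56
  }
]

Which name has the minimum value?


Comparing values:
  Dave: 236.15
  Vic: 456.06
  Eve: 313.29
  Alice: 40.56
Minimum: Alice (40.56)

ANSWER: Alice


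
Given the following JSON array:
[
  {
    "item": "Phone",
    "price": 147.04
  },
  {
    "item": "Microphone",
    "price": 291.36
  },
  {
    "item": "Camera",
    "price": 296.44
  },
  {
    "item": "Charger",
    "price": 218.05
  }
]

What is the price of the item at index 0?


Array index 0 -> Phone
price = 147.04

ANSWER: 147.04


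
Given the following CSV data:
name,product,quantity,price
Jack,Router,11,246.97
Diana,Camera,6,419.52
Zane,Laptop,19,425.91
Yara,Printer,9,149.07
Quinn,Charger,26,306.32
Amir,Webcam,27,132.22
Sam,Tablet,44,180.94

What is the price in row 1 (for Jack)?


Row 1: Jack
Column 'price' = 246.97

ANSWER: 246.97


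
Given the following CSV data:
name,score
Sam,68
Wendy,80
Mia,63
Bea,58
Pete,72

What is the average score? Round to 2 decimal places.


Scores: 68, 80, 63, 58, 72
Sum = 341
Count = 5
Average = 341 / 5 = 68.20

ANSWER: 68.20


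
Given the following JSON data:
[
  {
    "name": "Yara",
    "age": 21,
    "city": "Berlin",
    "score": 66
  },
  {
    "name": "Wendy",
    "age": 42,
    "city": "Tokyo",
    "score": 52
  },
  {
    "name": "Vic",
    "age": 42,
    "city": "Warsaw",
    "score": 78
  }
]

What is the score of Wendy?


Looking up record where name = Wendy
Record index: 1
Field 'score' = 52

ANSWER: 52


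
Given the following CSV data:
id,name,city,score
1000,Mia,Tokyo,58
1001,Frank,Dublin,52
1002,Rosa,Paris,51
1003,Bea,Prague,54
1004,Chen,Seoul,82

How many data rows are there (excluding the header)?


Counting rows (excluding header):
Header: id,name,city,score
Data rows: 5

ANSWER: 5


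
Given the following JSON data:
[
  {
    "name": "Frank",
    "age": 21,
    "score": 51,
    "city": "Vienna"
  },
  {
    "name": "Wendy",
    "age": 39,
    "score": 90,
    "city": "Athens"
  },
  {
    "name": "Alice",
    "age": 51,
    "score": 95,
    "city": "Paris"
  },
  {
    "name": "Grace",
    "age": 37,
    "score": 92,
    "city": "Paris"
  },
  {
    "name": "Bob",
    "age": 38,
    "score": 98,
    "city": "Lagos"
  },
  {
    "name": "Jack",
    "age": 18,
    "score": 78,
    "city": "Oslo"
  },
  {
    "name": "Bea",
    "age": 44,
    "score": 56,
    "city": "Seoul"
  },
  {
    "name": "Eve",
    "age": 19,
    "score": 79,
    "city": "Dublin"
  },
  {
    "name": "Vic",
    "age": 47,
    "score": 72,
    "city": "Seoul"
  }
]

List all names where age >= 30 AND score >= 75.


Checking both conditions:
  Frank (age=21, score=51) -> no
  Wendy (age=39, score=90) -> YES
  Alice (age=51, score=95) -> YES
  Grace (age=37, score=92) -> YES
  Bob (age=38, score=98) -> YES
  Jack (age=18, score=78) -> no
  Bea (age=44, score=56) -> no
  Eve (age=19, score=79) -> no
  Vic (age=47, score=72) -> no


ANSWER: Wendy, Alice, Grace, Bob


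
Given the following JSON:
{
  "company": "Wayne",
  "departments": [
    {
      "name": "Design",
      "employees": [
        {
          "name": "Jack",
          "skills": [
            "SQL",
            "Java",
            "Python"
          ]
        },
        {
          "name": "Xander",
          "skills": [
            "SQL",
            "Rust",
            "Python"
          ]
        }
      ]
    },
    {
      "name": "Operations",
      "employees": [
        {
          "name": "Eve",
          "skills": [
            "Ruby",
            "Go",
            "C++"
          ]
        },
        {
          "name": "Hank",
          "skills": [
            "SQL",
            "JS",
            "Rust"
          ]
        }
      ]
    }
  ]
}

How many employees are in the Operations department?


Path: departments[1].employees
Count: 2

ANSWER: 2


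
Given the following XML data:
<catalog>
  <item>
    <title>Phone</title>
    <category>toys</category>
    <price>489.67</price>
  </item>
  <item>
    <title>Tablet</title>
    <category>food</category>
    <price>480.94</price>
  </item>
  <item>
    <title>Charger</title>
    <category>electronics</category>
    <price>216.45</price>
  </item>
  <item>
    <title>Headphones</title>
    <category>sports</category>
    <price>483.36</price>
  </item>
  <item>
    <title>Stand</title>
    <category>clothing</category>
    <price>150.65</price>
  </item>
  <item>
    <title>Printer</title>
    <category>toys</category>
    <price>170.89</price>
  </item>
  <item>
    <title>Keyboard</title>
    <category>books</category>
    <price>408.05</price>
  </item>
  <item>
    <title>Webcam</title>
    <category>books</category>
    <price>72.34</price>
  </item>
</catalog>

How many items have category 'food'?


Scanning <item> elements for <category>food</category>:
  Item 2: Tablet -> MATCH
Count: 1

ANSWER: 1


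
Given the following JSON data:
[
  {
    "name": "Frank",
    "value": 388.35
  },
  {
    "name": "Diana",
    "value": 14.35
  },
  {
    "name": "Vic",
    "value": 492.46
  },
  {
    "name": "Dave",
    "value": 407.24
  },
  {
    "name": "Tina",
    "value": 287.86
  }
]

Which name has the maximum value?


Comparing values:
  Frank: 388.35
  Diana: 14.35
  Vic: 492.46
  Dave: 407.24
  Tina: 287.86
Maximum: Vic (492.46)

ANSWER: Vic


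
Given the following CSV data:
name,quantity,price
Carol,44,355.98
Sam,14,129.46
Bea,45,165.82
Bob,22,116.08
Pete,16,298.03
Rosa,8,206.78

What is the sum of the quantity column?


Values in 'quantity' column:
  Row 1: 44
  Row 2: 14
  Row 3: 45
  Row 4: 22
  Row 5: 16
  Row 6: 8
Sum = 44 + 14 + 45 + 22 + 16 + 8 = 149

ANSWER: 149


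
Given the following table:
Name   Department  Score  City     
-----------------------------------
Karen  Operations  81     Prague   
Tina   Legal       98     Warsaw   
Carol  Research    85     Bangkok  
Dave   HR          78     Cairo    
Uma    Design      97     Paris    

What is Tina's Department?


Row 2: Tina
Department = Legal

ANSWER: Legal


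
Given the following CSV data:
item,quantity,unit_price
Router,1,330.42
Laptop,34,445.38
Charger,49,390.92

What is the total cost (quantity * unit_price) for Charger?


Row: Charger
quantity = 49
unit_price = 390.92
total = 49 * 390.92 = 19155.08

ANSWER: 19155.08


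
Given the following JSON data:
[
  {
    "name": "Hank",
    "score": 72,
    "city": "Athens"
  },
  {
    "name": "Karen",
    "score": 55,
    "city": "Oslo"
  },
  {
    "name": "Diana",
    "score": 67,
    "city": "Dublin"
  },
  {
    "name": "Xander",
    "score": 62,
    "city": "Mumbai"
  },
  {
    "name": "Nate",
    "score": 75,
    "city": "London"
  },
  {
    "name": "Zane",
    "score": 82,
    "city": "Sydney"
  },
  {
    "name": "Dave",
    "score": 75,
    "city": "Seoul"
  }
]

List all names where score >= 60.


Filtering records where score >= 60:
  Hank (score=72) -> YES
  Karen (score=55) -> no
  Diana (score=67) -> YES
  Xander (score=62) -> YES
  Nate (score=75) -> YES
  Zane (score=82) -> YES
  Dave (score=75) -> YES


ANSWER: Hank, Diana, Xander, Nate, Zane, Dave


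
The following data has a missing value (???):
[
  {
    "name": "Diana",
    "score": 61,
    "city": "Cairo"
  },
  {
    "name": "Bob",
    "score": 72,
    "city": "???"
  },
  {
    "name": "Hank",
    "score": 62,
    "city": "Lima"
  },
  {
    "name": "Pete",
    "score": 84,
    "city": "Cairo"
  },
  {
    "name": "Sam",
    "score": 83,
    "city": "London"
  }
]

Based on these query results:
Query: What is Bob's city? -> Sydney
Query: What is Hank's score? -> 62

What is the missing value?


The missing value is Bob's city
From query: Bob's city = Sydney

ANSWER: Sydney


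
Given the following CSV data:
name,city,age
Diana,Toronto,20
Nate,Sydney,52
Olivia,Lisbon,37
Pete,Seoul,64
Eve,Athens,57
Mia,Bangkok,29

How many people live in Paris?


Scanning city column for 'Paris':
Total matches: 0

ANSWER: 0


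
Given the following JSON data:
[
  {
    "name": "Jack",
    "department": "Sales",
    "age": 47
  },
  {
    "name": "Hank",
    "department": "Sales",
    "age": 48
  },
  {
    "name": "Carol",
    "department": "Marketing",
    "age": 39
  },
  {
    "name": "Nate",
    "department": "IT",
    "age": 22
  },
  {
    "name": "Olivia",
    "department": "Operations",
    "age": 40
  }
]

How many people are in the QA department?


Scanning records for department = QA
  No matches found
Count: 0

ANSWER: 0


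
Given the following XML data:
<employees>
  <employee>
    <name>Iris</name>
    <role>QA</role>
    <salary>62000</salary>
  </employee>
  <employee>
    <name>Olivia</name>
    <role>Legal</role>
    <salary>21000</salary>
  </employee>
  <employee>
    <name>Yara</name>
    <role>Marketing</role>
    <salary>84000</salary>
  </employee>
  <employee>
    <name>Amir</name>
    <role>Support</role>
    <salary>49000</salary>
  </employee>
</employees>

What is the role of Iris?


Searching for <employee> with <name>Iris</name>
Found at position 1
<role>QA</role>

ANSWER: QA


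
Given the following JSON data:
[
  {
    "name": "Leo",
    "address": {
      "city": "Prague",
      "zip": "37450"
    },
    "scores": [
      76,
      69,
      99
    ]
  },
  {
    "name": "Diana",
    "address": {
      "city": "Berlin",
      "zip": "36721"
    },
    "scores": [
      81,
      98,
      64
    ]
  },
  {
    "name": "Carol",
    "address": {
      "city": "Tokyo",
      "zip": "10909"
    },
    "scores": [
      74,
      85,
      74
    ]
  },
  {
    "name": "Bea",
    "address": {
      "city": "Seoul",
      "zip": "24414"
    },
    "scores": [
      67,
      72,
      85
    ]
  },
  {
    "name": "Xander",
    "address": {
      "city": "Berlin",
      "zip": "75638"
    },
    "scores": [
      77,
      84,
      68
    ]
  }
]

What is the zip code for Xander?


Path: records[4].address.zip
Value: 75638

ANSWER: 75638


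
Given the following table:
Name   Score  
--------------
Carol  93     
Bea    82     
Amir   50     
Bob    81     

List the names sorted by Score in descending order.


Sorting by Score (descending):
  Carol: 93
  Bea: 82
  Bob: 81
  Amir: 50


ANSWER: Carol, Bea, Bob, Amir


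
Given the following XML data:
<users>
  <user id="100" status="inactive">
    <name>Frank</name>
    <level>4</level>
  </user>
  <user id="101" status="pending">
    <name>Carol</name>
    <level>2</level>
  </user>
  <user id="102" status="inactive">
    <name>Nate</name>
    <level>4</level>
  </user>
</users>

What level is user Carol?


Finding user: Carol
<level>2</level>

ANSWER: 2


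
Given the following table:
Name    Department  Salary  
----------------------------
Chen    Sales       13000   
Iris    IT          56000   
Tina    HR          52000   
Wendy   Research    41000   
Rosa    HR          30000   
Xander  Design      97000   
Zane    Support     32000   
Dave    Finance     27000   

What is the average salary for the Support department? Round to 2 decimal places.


Support department members:
  Zane: 32000
Sum = 32000
Count = 1
Average = 32000 / 1 = 32000.00

ANSWER: 32000.00


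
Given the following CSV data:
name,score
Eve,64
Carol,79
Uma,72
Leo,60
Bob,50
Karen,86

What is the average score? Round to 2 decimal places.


Scores: 64, 79, 72, 60, 50, 86
Sum = 411
Count = 6
Average = 411 / 6 = 68.50

ANSWER: 68.50


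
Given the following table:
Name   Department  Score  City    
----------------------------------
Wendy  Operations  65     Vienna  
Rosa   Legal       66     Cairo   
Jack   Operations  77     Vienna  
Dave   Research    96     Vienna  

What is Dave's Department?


Row 4: Dave
Department = Research

ANSWER: Research


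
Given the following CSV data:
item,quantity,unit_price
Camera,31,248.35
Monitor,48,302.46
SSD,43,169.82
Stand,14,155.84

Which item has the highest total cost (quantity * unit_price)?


Computing row totals:
  Camera: 7698.85
  Monitor: 14518.08
  SSD: 7302.26
  Stand: 2181.76
Maximum: Monitor (14518.08)

ANSWER: Monitor


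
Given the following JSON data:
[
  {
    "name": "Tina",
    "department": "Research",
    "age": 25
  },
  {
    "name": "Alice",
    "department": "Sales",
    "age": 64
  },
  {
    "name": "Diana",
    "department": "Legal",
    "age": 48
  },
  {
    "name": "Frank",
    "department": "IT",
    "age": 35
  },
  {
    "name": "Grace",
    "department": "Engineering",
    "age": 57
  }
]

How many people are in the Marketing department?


Scanning records for department = Marketing
  No matches found
Count: 0

ANSWER: 0


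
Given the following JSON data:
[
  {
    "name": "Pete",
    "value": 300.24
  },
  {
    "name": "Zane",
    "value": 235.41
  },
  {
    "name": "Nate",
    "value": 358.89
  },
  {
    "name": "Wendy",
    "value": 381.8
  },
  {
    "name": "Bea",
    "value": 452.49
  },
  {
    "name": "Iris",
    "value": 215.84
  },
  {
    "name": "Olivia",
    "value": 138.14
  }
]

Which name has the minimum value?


Comparing values:
  Pete: 300.24
  Zane: 235.41
  Nate: 358.89
  Wendy: 381.8
  Bea: 452.49
  Iris: 215.84
  Olivia: 138.14
Minimum: Olivia (138.14)

ANSWER: Olivia


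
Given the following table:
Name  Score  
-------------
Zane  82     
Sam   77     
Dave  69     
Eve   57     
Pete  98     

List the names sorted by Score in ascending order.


Sorting by Score (ascending):
  Eve: 57
  Dave: 69
  Sam: 77
  Zane: 82
  Pete: 98


ANSWER: Eve, Dave, Sam, Zane, Pete


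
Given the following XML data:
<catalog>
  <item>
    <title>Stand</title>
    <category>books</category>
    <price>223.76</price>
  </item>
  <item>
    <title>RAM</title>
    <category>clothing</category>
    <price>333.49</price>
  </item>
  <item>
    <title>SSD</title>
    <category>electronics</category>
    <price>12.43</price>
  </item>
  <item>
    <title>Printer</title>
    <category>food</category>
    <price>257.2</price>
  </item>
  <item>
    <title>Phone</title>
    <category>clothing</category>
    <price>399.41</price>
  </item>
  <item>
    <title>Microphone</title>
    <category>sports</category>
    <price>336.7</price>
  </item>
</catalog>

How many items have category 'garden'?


Scanning <item> elements for <category>garden</category>:
Count: 0

ANSWER: 0


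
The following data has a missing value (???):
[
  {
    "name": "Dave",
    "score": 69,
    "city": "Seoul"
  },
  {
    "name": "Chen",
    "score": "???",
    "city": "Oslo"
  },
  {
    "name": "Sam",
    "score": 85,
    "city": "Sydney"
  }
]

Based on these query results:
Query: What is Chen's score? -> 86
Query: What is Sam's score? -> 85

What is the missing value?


The missing value is Chen's score
From query: Chen's score = 86

ANSWER: 86


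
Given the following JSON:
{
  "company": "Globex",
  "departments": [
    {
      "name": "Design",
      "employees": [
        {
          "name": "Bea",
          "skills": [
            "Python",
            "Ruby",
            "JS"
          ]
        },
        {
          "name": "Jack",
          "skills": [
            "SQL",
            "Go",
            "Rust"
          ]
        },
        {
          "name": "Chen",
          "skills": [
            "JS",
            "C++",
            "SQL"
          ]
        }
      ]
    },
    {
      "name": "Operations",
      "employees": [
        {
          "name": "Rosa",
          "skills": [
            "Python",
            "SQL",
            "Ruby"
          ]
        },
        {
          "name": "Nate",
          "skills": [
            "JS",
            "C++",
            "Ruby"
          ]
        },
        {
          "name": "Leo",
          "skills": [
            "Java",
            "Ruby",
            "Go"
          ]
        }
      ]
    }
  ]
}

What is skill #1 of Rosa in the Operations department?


Path: departments[1].employees[0].skills[0]
Value: Python

ANSWER: Python


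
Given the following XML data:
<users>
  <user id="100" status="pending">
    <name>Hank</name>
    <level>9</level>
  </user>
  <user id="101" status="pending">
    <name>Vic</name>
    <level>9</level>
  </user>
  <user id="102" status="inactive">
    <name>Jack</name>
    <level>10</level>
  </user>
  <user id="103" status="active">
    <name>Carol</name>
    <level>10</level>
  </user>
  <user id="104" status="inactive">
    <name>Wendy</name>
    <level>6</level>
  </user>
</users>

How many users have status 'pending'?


Counting users with status='pending':
  Hank (id=100) -> MATCH
  Vic (id=101) -> MATCH
Count: 2

ANSWER: 2


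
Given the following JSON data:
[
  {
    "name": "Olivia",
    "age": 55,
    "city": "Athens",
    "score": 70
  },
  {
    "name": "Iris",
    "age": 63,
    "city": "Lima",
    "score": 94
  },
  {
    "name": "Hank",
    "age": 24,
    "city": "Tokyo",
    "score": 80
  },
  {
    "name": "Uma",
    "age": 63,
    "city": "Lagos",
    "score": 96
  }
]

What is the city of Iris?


Looking up record where name = Iris
Record index: 1
Field 'city' = Lima

ANSWER: Lima


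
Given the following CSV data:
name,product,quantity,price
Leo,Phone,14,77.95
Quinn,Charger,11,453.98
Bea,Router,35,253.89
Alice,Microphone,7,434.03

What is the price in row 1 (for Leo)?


Row 1: Leo
Column 'price' = 77.95

ANSWER: 77.95


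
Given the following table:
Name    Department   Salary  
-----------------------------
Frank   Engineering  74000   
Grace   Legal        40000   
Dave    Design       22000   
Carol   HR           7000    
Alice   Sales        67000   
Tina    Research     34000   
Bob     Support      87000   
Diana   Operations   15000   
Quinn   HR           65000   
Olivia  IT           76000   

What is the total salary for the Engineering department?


Engineering department members:
  Frank: 74000
Total = 74000 = 74000

ANSWER: 74000


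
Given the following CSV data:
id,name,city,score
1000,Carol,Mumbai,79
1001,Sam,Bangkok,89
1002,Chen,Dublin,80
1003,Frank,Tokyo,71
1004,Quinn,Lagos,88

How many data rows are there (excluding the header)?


Counting rows (excluding header):
Header: id,name,city,score
Data rows: 5

ANSWER: 5


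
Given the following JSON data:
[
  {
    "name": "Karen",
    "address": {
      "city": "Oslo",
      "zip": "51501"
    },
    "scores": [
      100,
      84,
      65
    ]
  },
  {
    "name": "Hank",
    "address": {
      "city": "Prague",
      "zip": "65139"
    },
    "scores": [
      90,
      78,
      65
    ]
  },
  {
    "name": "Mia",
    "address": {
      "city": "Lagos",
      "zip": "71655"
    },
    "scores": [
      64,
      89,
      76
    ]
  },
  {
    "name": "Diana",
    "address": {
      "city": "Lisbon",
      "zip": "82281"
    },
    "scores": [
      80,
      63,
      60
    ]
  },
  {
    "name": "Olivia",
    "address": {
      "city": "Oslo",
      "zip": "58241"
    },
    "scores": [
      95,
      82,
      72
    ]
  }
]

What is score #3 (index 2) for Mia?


Path: records[2].scores[2]
Value: 76

ANSWER: 76


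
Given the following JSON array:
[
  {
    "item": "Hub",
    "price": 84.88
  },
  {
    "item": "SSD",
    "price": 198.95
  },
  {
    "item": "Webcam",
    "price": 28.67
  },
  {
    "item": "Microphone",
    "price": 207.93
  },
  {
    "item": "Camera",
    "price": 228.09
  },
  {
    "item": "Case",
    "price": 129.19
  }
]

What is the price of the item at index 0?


Array index 0 -> Hub
price = 84.88

ANSWER: 84.88


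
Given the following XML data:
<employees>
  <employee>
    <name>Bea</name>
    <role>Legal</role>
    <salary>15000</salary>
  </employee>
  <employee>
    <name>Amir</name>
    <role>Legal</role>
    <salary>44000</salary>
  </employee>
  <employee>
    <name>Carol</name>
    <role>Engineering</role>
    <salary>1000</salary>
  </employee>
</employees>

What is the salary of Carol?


Searching for <employee> with <name>Carol</name>
Found at position 3
<salary>1000</salary>

ANSWER: 1000


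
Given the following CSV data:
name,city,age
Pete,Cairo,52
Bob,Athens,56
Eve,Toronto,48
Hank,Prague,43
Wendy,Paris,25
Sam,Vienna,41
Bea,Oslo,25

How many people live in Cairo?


Scanning city column for 'Cairo':
  Row 1: Pete -> MATCH
Total matches: 1

ANSWER: 1


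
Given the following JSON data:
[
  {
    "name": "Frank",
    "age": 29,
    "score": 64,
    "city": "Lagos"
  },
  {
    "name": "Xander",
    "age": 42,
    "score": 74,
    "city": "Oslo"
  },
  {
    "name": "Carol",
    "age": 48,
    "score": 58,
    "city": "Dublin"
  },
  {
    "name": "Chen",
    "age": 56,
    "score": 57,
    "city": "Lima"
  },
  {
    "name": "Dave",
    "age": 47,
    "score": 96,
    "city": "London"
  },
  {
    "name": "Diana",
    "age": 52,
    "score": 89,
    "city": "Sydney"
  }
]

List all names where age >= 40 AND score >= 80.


Checking both conditions:
  Frank (age=29, score=64) -> no
  Xander (age=42, score=74) -> no
  Carol (age=48, score=58) -> no
  Chen (age=56, score=57) -> no
  Dave (age=47, score=96) -> YES
  Diana (age=52, score=89) -> YES


ANSWER: Dave, Diana


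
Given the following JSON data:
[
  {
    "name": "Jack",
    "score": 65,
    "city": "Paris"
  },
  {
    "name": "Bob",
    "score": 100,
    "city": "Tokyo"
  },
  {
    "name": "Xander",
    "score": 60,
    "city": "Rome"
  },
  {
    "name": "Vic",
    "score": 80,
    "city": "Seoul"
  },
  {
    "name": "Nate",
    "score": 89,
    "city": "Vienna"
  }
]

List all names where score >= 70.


Filtering records where score >= 70:
  Jack (score=65) -> no
  Bob (score=100) -> YES
  Xander (score=60) -> no
  Vic (score=80) -> YES
  Nate (score=89) -> YES


ANSWER: Bob, Vic, Nate


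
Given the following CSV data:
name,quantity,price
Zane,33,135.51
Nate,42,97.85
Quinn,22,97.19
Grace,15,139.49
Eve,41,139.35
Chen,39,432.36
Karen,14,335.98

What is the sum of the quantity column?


Values in 'quantity' column:
  Row 1: 33
  Row 2: 42
  Row 3: 22
  Row 4: 15
  Row 5: 41
  Row 6: 39
  Row 7: 14
Sum = 33 + 42 + 22 + 15 + 41 + 39 + 14 = 206

ANSWER: 206


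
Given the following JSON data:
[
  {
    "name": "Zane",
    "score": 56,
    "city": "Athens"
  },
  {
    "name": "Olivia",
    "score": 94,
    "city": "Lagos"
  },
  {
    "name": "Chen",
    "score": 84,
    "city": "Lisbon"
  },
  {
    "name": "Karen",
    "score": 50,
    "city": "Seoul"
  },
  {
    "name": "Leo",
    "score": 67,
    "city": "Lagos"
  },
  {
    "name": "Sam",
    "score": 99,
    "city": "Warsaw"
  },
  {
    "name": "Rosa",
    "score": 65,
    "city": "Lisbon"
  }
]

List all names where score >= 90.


Filtering records where score >= 90:
  Zane (score=56) -> no
  Olivia (score=94) -> YES
  Chen (score=84) -> no
  Karen (score=50) -> no
  Leo (score=67) -> no
  Sam (score=99) -> YES
  Rosa (score=65) -> no


ANSWER: Olivia, Sam


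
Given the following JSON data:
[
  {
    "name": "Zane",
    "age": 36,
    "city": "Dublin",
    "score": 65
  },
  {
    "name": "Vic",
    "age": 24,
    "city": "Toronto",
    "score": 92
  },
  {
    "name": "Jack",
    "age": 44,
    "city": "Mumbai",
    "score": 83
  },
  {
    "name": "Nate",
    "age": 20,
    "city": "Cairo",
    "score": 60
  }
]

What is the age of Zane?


Looking up record where name = Zane
Record index: 0
Field 'age' = 36

ANSWER: 36


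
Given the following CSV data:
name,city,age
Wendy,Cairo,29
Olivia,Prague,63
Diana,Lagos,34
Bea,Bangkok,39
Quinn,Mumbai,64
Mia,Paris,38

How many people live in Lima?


Scanning city column for 'Lima':
Total matches: 0

ANSWER: 0


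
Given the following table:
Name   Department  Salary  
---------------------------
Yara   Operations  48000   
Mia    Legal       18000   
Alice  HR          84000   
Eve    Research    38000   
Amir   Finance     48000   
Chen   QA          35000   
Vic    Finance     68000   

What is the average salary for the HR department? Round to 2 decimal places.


HR department members:
  Alice: 84000
Sum = 84000
Count = 1
Average = 84000 / 1 = 84000.00

ANSWER: 84000.00


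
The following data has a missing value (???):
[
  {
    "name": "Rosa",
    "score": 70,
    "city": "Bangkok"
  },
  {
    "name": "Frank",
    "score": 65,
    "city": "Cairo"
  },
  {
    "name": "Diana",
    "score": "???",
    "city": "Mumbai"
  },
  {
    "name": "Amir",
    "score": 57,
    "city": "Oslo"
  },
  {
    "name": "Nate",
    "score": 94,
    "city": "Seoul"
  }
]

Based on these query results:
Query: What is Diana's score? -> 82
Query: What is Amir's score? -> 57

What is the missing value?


The missing value is Diana's score
From query: Diana's score = 82

ANSWER: 82


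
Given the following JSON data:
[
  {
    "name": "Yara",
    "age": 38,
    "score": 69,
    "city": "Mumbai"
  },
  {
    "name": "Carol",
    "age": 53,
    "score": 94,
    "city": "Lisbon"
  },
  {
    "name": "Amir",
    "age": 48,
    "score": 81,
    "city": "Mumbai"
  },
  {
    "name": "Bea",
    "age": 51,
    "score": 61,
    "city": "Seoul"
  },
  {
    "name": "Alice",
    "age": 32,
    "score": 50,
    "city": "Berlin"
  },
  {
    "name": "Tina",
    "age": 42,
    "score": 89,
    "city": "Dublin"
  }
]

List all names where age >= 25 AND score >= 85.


Checking both conditions:
  Yara (age=38, score=69) -> no
  Carol (age=53, score=94) -> YES
  Amir (age=48, score=81) -> no
  Bea (age=51, score=61) -> no
  Alice (age=32, score=50) -> no
  Tina (age=42, score=89) -> YES


ANSWER: Carol, Tina


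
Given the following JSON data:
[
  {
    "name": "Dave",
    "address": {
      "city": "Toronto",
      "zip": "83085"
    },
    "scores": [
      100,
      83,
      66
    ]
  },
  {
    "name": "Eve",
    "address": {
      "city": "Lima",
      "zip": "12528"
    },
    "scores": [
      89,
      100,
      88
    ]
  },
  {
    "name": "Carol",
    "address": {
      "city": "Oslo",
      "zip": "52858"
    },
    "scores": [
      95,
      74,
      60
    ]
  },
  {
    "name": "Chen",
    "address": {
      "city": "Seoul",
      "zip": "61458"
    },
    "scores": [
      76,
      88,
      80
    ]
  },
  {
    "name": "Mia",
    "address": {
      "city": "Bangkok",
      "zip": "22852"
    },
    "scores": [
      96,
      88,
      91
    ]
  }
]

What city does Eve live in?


Path: records[1].address.city
Value: Lima

ANSWER: Lima


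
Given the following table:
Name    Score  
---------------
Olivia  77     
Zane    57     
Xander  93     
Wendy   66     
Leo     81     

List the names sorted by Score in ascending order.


Sorting by Score (ascending):
  Zane: 57
  Wendy: 66
  Olivia: 77
  Leo: 81
  Xander: 93


ANSWER: Zane, Wendy, Olivia, Leo, Xander


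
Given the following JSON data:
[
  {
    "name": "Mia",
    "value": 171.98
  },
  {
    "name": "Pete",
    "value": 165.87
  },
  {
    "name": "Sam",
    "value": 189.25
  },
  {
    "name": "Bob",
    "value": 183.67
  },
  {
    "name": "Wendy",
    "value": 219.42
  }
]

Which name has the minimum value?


Comparing values:
  Mia: 171.98
  Pete: 165.87
  Sam: 189.25
  Bob: 183.67
  Wendy: 219.42
Minimum: Pete (165.87)

ANSWER: Pete


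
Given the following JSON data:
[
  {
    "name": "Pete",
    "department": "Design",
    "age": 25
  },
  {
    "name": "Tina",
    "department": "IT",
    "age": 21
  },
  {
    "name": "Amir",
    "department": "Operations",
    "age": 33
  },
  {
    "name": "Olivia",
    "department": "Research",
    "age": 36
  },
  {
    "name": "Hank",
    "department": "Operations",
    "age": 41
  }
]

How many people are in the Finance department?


Scanning records for department = Finance
  No matches found
Count: 0

ANSWER: 0


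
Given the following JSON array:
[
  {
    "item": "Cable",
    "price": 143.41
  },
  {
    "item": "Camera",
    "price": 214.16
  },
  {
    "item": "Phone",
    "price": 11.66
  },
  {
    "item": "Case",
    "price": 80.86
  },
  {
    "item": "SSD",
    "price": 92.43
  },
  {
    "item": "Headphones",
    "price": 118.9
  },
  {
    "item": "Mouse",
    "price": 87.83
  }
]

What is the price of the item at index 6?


Array index 6 -> Mouse
price = 87.83

ANSWER: 87.83


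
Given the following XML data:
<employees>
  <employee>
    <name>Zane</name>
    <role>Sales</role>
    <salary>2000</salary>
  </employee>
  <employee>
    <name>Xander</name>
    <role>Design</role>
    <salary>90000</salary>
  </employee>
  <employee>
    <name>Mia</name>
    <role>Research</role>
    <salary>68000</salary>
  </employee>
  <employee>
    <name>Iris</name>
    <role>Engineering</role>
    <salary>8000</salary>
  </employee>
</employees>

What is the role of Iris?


Searching for <employee> with <name>Iris</name>
Found at position 4
<role>Engineering</role>

ANSWER: Engineering


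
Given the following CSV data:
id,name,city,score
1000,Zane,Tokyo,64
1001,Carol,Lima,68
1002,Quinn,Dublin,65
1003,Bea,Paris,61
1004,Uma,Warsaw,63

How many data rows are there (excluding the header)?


Counting rows (excluding header):
Header: id,name,city,score
Data rows: 5

ANSWER: 5


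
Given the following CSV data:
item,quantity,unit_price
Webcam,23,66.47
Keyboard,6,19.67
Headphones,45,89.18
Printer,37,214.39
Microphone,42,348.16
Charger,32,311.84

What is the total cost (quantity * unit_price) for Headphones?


Row: Headphones
quantity = 45
unit_price = 89.18
total = 45 * 89.18 = 4013.1

ANSWER: 4013.1


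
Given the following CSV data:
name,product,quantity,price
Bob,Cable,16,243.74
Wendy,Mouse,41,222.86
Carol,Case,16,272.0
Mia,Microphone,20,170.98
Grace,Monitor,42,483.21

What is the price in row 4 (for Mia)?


Row 4: Mia
Column 'price' = 170.98

ANSWER: 170.98


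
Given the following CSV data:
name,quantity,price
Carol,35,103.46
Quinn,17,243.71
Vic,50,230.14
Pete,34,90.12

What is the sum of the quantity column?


Values in 'quantity' column:
  Row 1: 35
  Row 2: 17
  Row 3: 50
  Row 4: 34
Sum = 35 + 17 + 50 + 34 = 136

ANSWER: 136


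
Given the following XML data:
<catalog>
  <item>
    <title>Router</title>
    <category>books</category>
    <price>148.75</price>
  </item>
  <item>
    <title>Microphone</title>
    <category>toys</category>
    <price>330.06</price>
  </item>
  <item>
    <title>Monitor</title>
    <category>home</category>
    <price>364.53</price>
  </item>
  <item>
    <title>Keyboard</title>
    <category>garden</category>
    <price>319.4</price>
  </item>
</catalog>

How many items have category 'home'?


Scanning <item> elements for <category>home</category>:
  Item 3: Monitor -> MATCH
Count: 1

ANSWER: 1


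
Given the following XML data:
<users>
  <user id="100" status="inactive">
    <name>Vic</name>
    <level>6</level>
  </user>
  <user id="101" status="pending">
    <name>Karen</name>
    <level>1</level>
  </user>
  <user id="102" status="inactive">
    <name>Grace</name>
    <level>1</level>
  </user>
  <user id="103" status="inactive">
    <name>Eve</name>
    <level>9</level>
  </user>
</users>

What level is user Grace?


Finding user: Grace
<level>1</level>

ANSWER: 1
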